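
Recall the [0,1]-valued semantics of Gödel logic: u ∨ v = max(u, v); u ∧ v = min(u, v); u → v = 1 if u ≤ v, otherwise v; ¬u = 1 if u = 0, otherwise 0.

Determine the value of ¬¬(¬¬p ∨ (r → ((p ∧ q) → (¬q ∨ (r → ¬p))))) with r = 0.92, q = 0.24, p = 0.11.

1.00

¬p: Gödel ¬ of 0.11 = 0 (operand ≠ 0)
¬¬p: Gödel ¬ of 0 = 1 (operand is 0)
(p ∧ q) = min(0.11, 0.24) = 0.11
¬q: Gödel ¬ of 0.24 = 0 (operand ≠ 0)
¬p: Gödel ¬ of 0.11 = 0 (operand ≠ 0)
(r → ¬p): 0.92 > 0, so result = 0
(¬q ∨ (r → ¬p)) = max(0, 0) = 0
((p ∧ q) → (¬q ∨ (r → ¬p))): 0.11 > 0, so result = 0
(r → ((p ∧ q) → (¬q ∨ (r → ¬p)))): 0.92 > 0, so result = 0
(¬¬p ∨ (r → ((p ∧ q) → (¬q ∨ (r → ¬p))))) = max(1, 0) = 1
¬(¬¬p ∨ (r → ((p ∧ q) → (¬q ∨ (r → ¬p))))): Gödel ¬ of 1 = 0 (operand ≠ 0)
¬¬(¬¬p ∨ (r → ((p ∧ q) → (¬q ∨ (r → ¬p))))): Gödel ¬ of 0 = 1 (operand is 0)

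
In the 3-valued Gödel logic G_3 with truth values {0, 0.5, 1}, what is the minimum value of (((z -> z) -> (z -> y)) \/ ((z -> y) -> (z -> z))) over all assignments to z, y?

Every assignment gives 1. For instance at z = 0, y = 0:
  (z -> z): 0 ≤ 0, so result = 1
  (z -> y): 0 ≤ 0, so result = 1
  ((z -> z) -> (z -> y)): 1 ≤ 1, so result = 1
  (z -> y): 0 ≤ 0, so result = 1
  (z -> z): 0 ≤ 0, so result = 1
  ((z -> y) -> (z -> z)): 1 ≤ 1, so result = 1
  (((z -> z) -> (z -> y)) \/ ((z -> y) -> (z -> z))) = max(1, 1) = 1
All 9 assignments give value 1 — the formula is a G_3-tautology.

1.00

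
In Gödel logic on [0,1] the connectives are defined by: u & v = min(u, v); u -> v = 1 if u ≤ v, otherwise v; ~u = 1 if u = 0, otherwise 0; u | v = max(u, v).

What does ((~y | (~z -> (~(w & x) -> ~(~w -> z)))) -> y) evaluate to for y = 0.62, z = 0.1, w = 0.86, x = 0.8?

~y: Gödel ¬ of 0.62 = 0 (operand ≠ 0)
~z: Gödel ¬ of 0.1 = 0 (operand ≠ 0)
(w & x) = min(0.86, 0.8) = 0.8
~(w & x): Gödel ¬ of 0.8 = 0 (operand ≠ 0)
~w: Gödel ¬ of 0.86 = 0 (operand ≠ 0)
(~w -> z): 0 ≤ 0.1, so result = 1
~(~w -> z): Gödel ¬ of 1 = 0 (operand ≠ 0)
(~(w & x) -> ~(~w -> z)): 0 ≤ 0, so result = 1
(~z -> (~(w & x) -> ~(~w -> z))): 0 ≤ 1, so result = 1
(~y | (~z -> (~(w & x) -> ~(~w -> z)))) = max(0, 1) = 1
((~y | (~z -> (~(w & x) -> ~(~w -> z)))) -> y): 1 > 0.62, so result = 0.62

0.62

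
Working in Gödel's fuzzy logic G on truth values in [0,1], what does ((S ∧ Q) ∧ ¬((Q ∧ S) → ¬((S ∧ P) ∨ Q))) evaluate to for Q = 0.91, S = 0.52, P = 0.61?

(S ∧ Q) = min(0.52, 0.91) = 0.52
(Q ∧ S) = min(0.91, 0.52) = 0.52
(S ∧ P) = min(0.52, 0.61) = 0.52
((S ∧ P) ∨ Q) = max(0.52, 0.91) = 0.91
¬((S ∧ P) ∨ Q): Gödel ¬ of 0.91 = 0 (operand ≠ 0)
((Q ∧ S) → ¬((S ∧ P) ∨ Q)): 0.52 > 0, so result = 0
¬((Q ∧ S) → ¬((S ∧ P) ∨ Q)): Gödel ¬ of 0 = 1 (operand is 0)
((S ∧ Q) ∧ ¬((Q ∧ S) → ¬((S ∧ P) ∨ Q))) = min(0.52, 1) = 0.52

0.52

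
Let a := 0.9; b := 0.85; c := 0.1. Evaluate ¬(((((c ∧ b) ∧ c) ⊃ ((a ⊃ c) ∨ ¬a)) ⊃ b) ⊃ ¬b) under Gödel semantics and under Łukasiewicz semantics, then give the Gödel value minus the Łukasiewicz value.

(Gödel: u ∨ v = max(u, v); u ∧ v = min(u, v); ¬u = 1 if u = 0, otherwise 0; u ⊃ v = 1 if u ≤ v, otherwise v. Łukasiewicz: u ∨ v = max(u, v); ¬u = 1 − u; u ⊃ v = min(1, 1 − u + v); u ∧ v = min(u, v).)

0.30

Gödel evaluation:
  (c ∧ b) = min(0.1, 0.85) = 0.1
  ((c ∧ b) ∧ c) = min(0.1, 0.1) = 0.1
  (a ⊃ c): 0.9 > 0.1, so result = 0.1
  ¬a: Gödel ¬ of 0.9 = 0 (operand ≠ 0)
  ((a ⊃ c) ∨ ¬a) = max(0.1, 0) = 0.1
  (((c ∧ b) ∧ c) ⊃ ((a ⊃ c) ∨ ¬a)): 0.1 ≤ 0.1, so result = 1
  ((((c ∧ b) ∧ c) ⊃ ((a ⊃ c) ∨ ¬a)) ⊃ b): 1 > 0.85, so result = 0.85
  ¬b: Gödel ¬ of 0.85 = 0 (operand ≠ 0)
  (((((c ∧ b) ∧ c) ⊃ ((a ⊃ c) ∨ ¬a)) ⊃ b) ⊃ ¬b): 0.85 > 0, so result = 0
  ¬(((((c ∧ b) ∧ c) ⊃ ((a ⊃ c) ∨ ¬a)) ⊃ b) ⊃ ¬b): Gödel ¬ of 0 = 1 (operand is 0)
  Gödel value = 1
Łukasiewicz evaluation:
  (c ∧ b) = min(0.1, 0.85) = 0.1
  ((c ∧ b) ∧ c) = min(0.1, 0.1) = 0.1
  (a ⊃ c): min(1, 1 − 0.9 + 0.1) = 0.2
  ¬a: Łukasiewicz ¬ gives 1 − 0.9 = 0.1
  ((a ⊃ c) ∨ ¬a) = max(0.2, 0.1) = 0.2
  (((c ∧ b) ∧ c) ⊃ ((a ⊃ c) ∨ ¬a)): min(1, 1 − 0.1 + 0.2) = 1
  ((((c ∧ b) ∧ c) ⊃ ((a ⊃ c) ∨ ¬a)) ⊃ b): min(1, 1 − 1 + 0.85) = 0.85
  ¬b: Łukasiewicz ¬ gives 1 − 0.85 = 0.15
  (((((c ∧ b) ∧ c) ⊃ ((a ⊃ c) ∨ ¬a)) ⊃ b) ⊃ ¬b): min(1, 1 − 0.85 + 0.15) = 0.3
  ¬(((((c ∧ b) ∧ c) ⊃ ((a ⊃ c) ∨ ¬a)) ⊃ b) ⊃ ¬b): Łukasiewicz ¬ gives 1 − 0.3 = 0.7
  Łukasiewicz value = 0.7
Difference: 1 − 0.7 = 0.30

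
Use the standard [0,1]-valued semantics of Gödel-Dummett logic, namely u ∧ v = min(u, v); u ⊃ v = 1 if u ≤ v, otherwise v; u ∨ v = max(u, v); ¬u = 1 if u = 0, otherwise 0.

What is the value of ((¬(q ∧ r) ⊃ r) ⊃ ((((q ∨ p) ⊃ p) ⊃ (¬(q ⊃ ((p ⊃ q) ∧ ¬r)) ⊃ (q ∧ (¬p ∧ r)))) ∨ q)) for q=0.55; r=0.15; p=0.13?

0.55

(q ∧ r) = min(0.55, 0.15) = 0.15
¬(q ∧ r): Gödel ¬ of 0.15 = 0 (operand ≠ 0)
(¬(q ∧ r) ⊃ r): 0 ≤ 0.15, so result = 1
(q ∨ p) = max(0.55, 0.13) = 0.55
((q ∨ p) ⊃ p): 0.55 > 0.13, so result = 0.13
(p ⊃ q): 0.13 ≤ 0.55, so result = 1
¬r: Gödel ¬ of 0.15 = 0 (operand ≠ 0)
((p ⊃ q) ∧ ¬r) = min(1, 0) = 0
(q ⊃ ((p ⊃ q) ∧ ¬r)): 0.55 > 0, so result = 0
¬(q ⊃ ((p ⊃ q) ∧ ¬r)): Gödel ¬ of 0 = 1 (operand is 0)
¬p: Gödel ¬ of 0.13 = 0 (operand ≠ 0)
(¬p ∧ r) = min(0, 0.15) = 0
(q ∧ (¬p ∧ r)) = min(0.55, 0) = 0
(¬(q ⊃ ((p ⊃ q) ∧ ¬r)) ⊃ (q ∧ (¬p ∧ r))): 1 > 0, so result = 0
(((q ∨ p) ⊃ p) ⊃ (¬(q ⊃ ((p ⊃ q) ∧ ¬r)) ⊃ (q ∧ (¬p ∧ r)))): 0.13 > 0, so result = 0
((((q ∨ p) ⊃ p) ⊃ (¬(q ⊃ ((p ⊃ q) ∧ ¬r)) ⊃ (q ∧ (¬p ∧ r)))) ∨ q) = max(0, 0.55) = 0.55
((¬(q ∧ r) ⊃ r) ⊃ ((((q ∨ p) ⊃ p) ⊃ (¬(q ⊃ ((p ⊃ q) ∧ ¬r)) ⊃ (q ∧ (¬p ∧ r)))) ∨ q)): 1 > 0.55, so result = 0.55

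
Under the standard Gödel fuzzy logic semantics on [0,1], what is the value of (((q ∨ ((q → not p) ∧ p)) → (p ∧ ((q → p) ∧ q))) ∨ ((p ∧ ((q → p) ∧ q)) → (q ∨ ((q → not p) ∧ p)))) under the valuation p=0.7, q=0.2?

not p: Gödel ¬ of 0.7 = 0 (operand ≠ 0)
(q → not p): 0.2 > 0, so result = 0
((q → not p) ∧ p) = min(0, 0.7) = 0
(q ∨ ((q → not p) ∧ p)) = max(0.2, 0) = 0.2
(q → p): 0.2 ≤ 0.7, so result = 1
((q → p) ∧ q) = min(1, 0.2) = 0.2
(p ∧ ((q → p) ∧ q)) = min(0.7, 0.2) = 0.2
((q ∨ ((q → not p) ∧ p)) → (p ∧ ((q → p) ∧ q))): 0.2 ≤ 0.2, so result = 1
(q → p): 0.2 ≤ 0.7, so result = 1
((q → p) ∧ q) = min(1, 0.2) = 0.2
(p ∧ ((q → p) ∧ q)) = min(0.7, 0.2) = 0.2
not p: Gödel ¬ of 0.7 = 0 (operand ≠ 0)
(q → not p): 0.2 > 0, so result = 0
((q → not p) ∧ p) = min(0, 0.7) = 0
(q ∨ ((q → not p) ∧ p)) = max(0.2, 0) = 0.2
((p ∧ ((q → p) ∧ q)) → (q ∨ ((q → not p) ∧ p))): 0.2 ≤ 0.2, so result = 1
(((q ∨ ((q → not p) ∧ p)) → (p ∧ ((q → p) ∧ q))) ∨ ((p ∧ ((q → p) ∧ q)) → (q ∨ ((q → not p) ∧ p)))) = max(1, 1) = 1

1.00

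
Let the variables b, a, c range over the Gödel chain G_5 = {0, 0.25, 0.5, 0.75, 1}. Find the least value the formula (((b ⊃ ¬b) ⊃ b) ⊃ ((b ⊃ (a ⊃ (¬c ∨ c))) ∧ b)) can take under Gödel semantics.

0.25

The minimum is attained at b = 0.25, a = 0, c = 0:
  ¬b: Gödel ¬ of 0.25 = 0 (operand ≠ 0)
  (b ⊃ ¬b): 0.25 > 0, so result = 0
  ((b ⊃ ¬b) ⊃ b): 0 ≤ 0.25, so result = 1
  ¬c: Gödel ¬ of 0 = 1 (operand is 0)
  (¬c ∨ c) = max(1, 0) = 1
  (a ⊃ (¬c ∨ c)): 0 ≤ 1, so result = 1
  (b ⊃ (a ⊃ (¬c ∨ c))): 0.25 ≤ 1, so result = 1
  ((b ⊃ (a ⊃ (¬c ∨ c))) ∧ b) = min(1, 0.25) = 0.25
  (((b ⊃ ¬b) ⊃ b) ⊃ ((b ⊃ (a ⊃ (¬c ∨ c))) ∧ b)): 1 > 0.25, so result = 0.25
Checking all 125 assignments confirms none give a value below 0.25.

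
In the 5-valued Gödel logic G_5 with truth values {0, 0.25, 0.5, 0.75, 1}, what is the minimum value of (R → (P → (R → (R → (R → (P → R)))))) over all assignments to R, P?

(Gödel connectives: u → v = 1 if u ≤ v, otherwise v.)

Every assignment gives 1. For instance at R = 0, P = 0:
  (P → R): 0 ≤ 0, so result = 1
  (R → (P → R)): 0 ≤ 1, so result = 1
  (R → (R → (P → R))): 0 ≤ 1, so result = 1
  (R → (R → (R → (P → R)))): 0 ≤ 1, so result = 1
  (P → (R → (R → (R → (P → R))))): 0 ≤ 1, so result = 1
  (R → (P → (R → (R → (R → (P → R)))))): 0 ≤ 1, so result = 1
All 25 assignments give value 1 — the formula is a G_5-tautology.

1.00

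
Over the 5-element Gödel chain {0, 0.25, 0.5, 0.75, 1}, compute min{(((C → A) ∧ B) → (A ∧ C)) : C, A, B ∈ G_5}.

0.00

The minimum is attained at C = 0, A = 0, B = 0.25:
  (C → A): 0 ≤ 0, so result = 1
  ((C → A) ∧ B) = min(1, 0.25) = 0.25
  (A ∧ C) = min(0, 0) = 0
  (((C → A) ∧ B) → (A ∧ C)): 0.25 > 0, so result = 0
Checking all 125 assignments confirms none give a value below 0.00.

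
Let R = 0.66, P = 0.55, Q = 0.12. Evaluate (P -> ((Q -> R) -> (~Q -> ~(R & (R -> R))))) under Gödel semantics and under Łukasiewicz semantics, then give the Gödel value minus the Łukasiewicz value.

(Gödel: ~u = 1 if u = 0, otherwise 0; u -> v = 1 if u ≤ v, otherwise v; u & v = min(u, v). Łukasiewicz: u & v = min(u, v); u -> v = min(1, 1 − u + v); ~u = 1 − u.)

0.09

Gödel evaluation:
  (Q -> R): 0.12 ≤ 0.66, so result = 1
  ~Q: Gödel ¬ of 0.12 = 0 (operand ≠ 0)
  (R -> R): 0.66 ≤ 0.66, so result = 1
  (R & (R -> R)) = min(0.66, 1) = 0.66
  ~(R & (R -> R)): Gödel ¬ of 0.66 = 0 (operand ≠ 0)
  (~Q -> ~(R & (R -> R))): 0 ≤ 0, so result = 1
  ((Q -> R) -> (~Q -> ~(R & (R -> R)))): 1 ≤ 1, so result = 1
  (P -> ((Q -> R) -> (~Q -> ~(R & (R -> R))))): 0.55 ≤ 1, so result = 1
  Gödel value = 1
Łukasiewicz evaluation:
  (Q -> R): min(1, 1 − 0.12 + 0.66) = 1
  ~Q: Łukasiewicz ¬ gives 1 − 0.12 = 0.88
  (R -> R): min(1, 1 − 0.66 + 0.66) = 1
  (R & (R -> R)) = min(0.66, 1) = 0.66
  ~(R & (R -> R)): Łukasiewicz ¬ gives 1 − 0.66 = 0.34
  (~Q -> ~(R & (R -> R))): min(1, 1 − 0.88 + 0.34) = 0.46
  ((Q -> R) -> (~Q -> ~(R & (R -> R)))): min(1, 1 − 1 + 0.46) = 0.46
  (P -> ((Q -> R) -> (~Q -> ~(R & (R -> R))))): min(1, 1 − 0.55 + 0.46) = 0.91
  Łukasiewicz value = 0.91
Difference: 1 − 0.91 = 0.09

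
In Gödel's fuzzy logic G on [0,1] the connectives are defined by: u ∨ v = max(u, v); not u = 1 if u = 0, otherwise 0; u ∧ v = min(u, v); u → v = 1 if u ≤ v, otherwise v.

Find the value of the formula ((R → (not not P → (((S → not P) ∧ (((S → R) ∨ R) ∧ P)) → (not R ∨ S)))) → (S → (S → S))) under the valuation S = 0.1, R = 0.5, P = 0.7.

1.00

not P: Gödel ¬ of 0.7 = 0 (operand ≠ 0)
not not P: Gödel ¬ of 0 = 1 (operand is 0)
not P: Gödel ¬ of 0.7 = 0 (operand ≠ 0)
(S → not P): 0.1 > 0, so result = 0
(S → R): 0.1 ≤ 0.5, so result = 1
((S → R) ∨ R) = max(1, 0.5) = 1
(((S → R) ∨ R) ∧ P) = min(1, 0.7) = 0.7
((S → not P) ∧ (((S → R) ∨ R) ∧ P)) = min(0, 0.7) = 0
not R: Gödel ¬ of 0.5 = 0 (operand ≠ 0)
(not R ∨ S) = max(0, 0.1) = 0.1
(((S → not P) ∧ (((S → R) ∨ R) ∧ P)) → (not R ∨ S)): 0 ≤ 0.1, so result = 1
(not not P → (((S → not P) ∧ (((S → R) ∨ R) ∧ P)) → (not R ∨ S))): 1 ≤ 1, so result = 1
(R → (not not P → (((S → not P) ∧ (((S → R) ∨ R) ∧ P)) → (not R ∨ S)))): 0.5 ≤ 1, so result = 1
(S → S): 0.1 ≤ 0.1, so result = 1
(S → (S → S)): 0.1 ≤ 1, so result = 1
((R → (not not P → (((S → not P) ∧ (((S → R) ∨ R) ∧ P)) → (not R ∨ S)))) → (S → (S → S))): 1 ≤ 1, so result = 1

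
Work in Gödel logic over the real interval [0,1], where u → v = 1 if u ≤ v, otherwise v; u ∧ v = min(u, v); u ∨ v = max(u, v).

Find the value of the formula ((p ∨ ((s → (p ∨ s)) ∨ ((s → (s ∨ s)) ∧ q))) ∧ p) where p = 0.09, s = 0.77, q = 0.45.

0.09

(p ∨ s) = max(0.09, 0.77) = 0.77
(s → (p ∨ s)): 0.77 ≤ 0.77, so result = 1
(s ∨ s) = max(0.77, 0.77) = 0.77
(s → (s ∨ s)): 0.77 ≤ 0.77, so result = 1
((s → (s ∨ s)) ∧ q) = min(1, 0.45) = 0.45
((s → (p ∨ s)) ∨ ((s → (s ∨ s)) ∧ q)) = max(1, 0.45) = 1
(p ∨ ((s → (p ∨ s)) ∨ ((s → (s ∨ s)) ∧ q))) = max(0.09, 1) = 1
((p ∨ ((s → (p ∨ s)) ∨ ((s → (s ∨ s)) ∧ q))) ∧ p) = min(1, 0.09) = 0.09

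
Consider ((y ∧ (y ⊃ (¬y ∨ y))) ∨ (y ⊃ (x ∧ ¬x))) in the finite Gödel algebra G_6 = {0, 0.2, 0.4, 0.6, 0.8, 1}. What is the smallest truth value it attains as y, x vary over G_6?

The minimum is attained at y = 0.2, x = 0:
  ¬y: Gödel ¬ of 0.2 = 0 (operand ≠ 0)
  (¬y ∨ y) = max(0, 0.2) = 0.2
  (y ⊃ (¬y ∨ y)): 0.2 ≤ 0.2, so result = 1
  (y ∧ (y ⊃ (¬y ∨ y))) = min(0.2, 1) = 0.2
  ¬x: Gödel ¬ of 0 = 1 (operand is 0)
  (x ∧ ¬x) = min(0, 1) = 0
  (y ⊃ (x ∧ ¬x)): 0.2 > 0, so result = 0
  ((y ∧ (y ⊃ (¬y ∨ y))) ∨ (y ⊃ (x ∧ ¬x))) = max(0.2, 0) = 0.2
Checking all 36 assignments confirms none give a value below 0.20.

0.20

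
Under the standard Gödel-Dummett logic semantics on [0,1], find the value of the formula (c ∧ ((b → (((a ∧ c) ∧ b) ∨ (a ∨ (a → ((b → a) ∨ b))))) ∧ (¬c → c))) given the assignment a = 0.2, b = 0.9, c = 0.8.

0.80

(a ∧ c) = min(0.2, 0.8) = 0.2
((a ∧ c) ∧ b) = min(0.2, 0.9) = 0.2
(b → a): 0.9 > 0.2, so result = 0.2
((b → a) ∨ b) = max(0.2, 0.9) = 0.9
(a → ((b → a) ∨ b)): 0.2 ≤ 0.9, so result = 1
(a ∨ (a → ((b → a) ∨ b))) = max(0.2, 1) = 1
(((a ∧ c) ∧ b) ∨ (a ∨ (a → ((b → a) ∨ b)))) = max(0.2, 1) = 1
(b → (((a ∧ c) ∧ b) ∨ (a ∨ (a → ((b → a) ∨ b))))): 0.9 ≤ 1, so result = 1
¬c: Gödel ¬ of 0.8 = 0 (operand ≠ 0)
(¬c → c): 0 ≤ 0.8, so result = 1
((b → (((a ∧ c) ∧ b) ∨ (a ∨ (a → ((b → a) ∨ b))))) ∧ (¬c → c)) = min(1, 1) = 1
(c ∧ ((b → (((a ∧ c) ∧ b) ∨ (a ∨ (a → ((b → a) ∨ b))))) ∧ (¬c → c))) = min(0.8, 1) = 0.8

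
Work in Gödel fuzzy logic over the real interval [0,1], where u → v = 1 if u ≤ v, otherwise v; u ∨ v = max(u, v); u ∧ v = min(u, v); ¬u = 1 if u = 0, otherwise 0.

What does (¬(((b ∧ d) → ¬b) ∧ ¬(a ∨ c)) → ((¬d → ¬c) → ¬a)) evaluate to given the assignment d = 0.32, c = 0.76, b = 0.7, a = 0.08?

(b ∧ d) = min(0.7, 0.32) = 0.32
¬b: Gödel ¬ of 0.7 = 0 (operand ≠ 0)
((b ∧ d) → ¬b): 0.32 > 0, so result = 0
(a ∨ c) = max(0.08, 0.76) = 0.76
¬(a ∨ c): Gödel ¬ of 0.76 = 0 (operand ≠ 0)
(((b ∧ d) → ¬b) ∧ ¬(a ∨ c)) = min(0, 0) = 0
¬(((b ∧ d) → ¬b) ∧ ¬(a ∨ c)): Gödel ¬ of 0 = 1 (operand is 0)
¬d: Gödel ¬ of 0.32 = 0 (operand ≠ 0)
¬c: Gödel ¬ of 0.76 = 0 (operand ≠ 0)
(¬d → ¬c): 0 ≤ 0, so result = 1
¬a: Gödel ¬ of 0.08 = 0 (operand ≠ 0)
((¬d → ¬c) → ¬a): 1 > 0, so result = 0
(¬(((b ∧ d) → ¬b) ∧ ¬(a ∨ c)) → ((¬d → ¬c) → ¬a)): 1 > 0, so result = 0

0.00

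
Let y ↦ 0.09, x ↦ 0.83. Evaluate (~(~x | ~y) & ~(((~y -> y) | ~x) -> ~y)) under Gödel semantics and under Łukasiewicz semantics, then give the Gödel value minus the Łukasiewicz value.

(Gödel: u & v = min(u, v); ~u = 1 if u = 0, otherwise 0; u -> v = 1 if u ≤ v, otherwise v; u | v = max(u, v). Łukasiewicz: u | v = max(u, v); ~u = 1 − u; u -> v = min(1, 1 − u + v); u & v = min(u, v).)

Gödel evaluation:
  ~x: Gödel ¬ of 0.83 = 0 (operand ≠ 0)
  ~y: Gödel ¬ of 0.09 = 0 (operand ≠ 0)
  (~x | ~y) = max(0, 0) = 0
  ~(~x | ~y): Gödel ¬ of 0 = 1 (operand is 0)
  ~y: Gödel ¬ of 0.09 = 0 (operand ≠ 0)
  (~y -> y): 0 ≤ 0.09, so result = 1
  ~x: Gödel ¬ of 0.83 = 0 (operand ≠ 0)
  ((~y -> y) | ~x) = max(1, 0) = 1
  ~y: Gödel ¬ of 0.09 = 0 (operand ≠ 0)
  (((~y -> y) | ~x) -> ~y): 1 > 0, so result = 0
  ~(((~y -> y) | ~x) -> ~y): Gödel ¬ of 0 = 1 (operand is 0)
  (~(~x | ~y) & ~(((~y -> y) | ~x) -> ~y)) = min(1, 1) = 1
  Gödel value = 1
Łukasiewicz evaluation:
  ~x: Łukasiewicz ¬ gives 1 − 0.83 = 0.17
  ~y: Łukasiewicz ¬ gives 1 − 0.09 = 0.91
  (~x | ~y) = max(0.17, 0.91) = 0.91
  ~(~x | ~y): Łukasiewicz ¬ gives 1 − 0.91 = 0.09
  ~y: Łukasiewicz ¬ gives 1 − 0.09 = 0.91
  (~y -> y): min(1, 1 − 0.91 + 0.09) = 0.18
  ~x: Łukasiewicz ¬ gives 1 − 0.83 = 0.17
  ((~y -> y) | ~x) = max(0.18, 0.17) = 0.18
  ~y: Łukasiewicz ¬ gives 1 − 0.09 = 0.91
  (((~y -> y) | ~x) -> ~y): min(1, 1 − 0.18 + 0.91) = 1
  ~(((~y -> y) | ~x) -> ~y): Łukasiewicz ¬ gives 1 − 1 = 0
  (~(~x | ~y) & ~(((~y -> y) | ~x) -> ~y)) = min(0.09, 0) = 0
  Łukasiewicz value = 0
Difference: 1 − 0 = 1.00

1.00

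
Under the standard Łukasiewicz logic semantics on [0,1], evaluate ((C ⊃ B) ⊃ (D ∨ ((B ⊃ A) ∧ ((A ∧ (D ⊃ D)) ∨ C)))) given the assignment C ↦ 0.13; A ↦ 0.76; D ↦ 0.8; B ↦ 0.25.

0.80

(C ⊃ B): min(1, 1 − 0.13 + 0.25) = 1
(B ⊃ A): min(1, 1 − 0.25 + 0.76) = 1
(D ⊃ D): min(1, 1 − 0.8 + 0.8) = 1
(A ∧ (D ⊃ D)) = min(0.76, 1) = 0.76
((A ∧ (D ⊃ D)) ∨ C) = max(0.76, 0.13) = 0.76
((B ⊃ A) ∧ ((A ∧ (D ⊃ D)) ∨ C)) = min(1, 0.76) = 0.76
(D ∨ ((B ⊃ A) ∧ ((A ∧ (D ⊃ D)) ∨ C))) = max(0.8, 0.76) = 0.8
((C ⊃ B) ⊃ (D ∨ ((B ⊃ A) ∧ ((A ∧ (D ⊃ D)) ∨ C)))): min(1, 1 − 1 + 0.8) = 0.8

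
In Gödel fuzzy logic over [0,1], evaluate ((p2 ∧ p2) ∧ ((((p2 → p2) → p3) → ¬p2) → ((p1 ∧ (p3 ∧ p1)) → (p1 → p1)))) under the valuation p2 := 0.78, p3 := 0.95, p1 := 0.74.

0.78

(p2 ∧ p2) = min(0.78, 0.78) = 0.78
(p2 → p2): 0.78 ≤ 0.78, so result = 1
((p2 → p2) → p3): 1 > 0.95, so result = 0.95
¬p2: Gödel ¬ of 0.78 = 0 (operand ≠ 0)
(((p2 → p2) → p3) → ¬p2): 0.95 > 0, so result = 0
(p3 ∧ p1) = min(0.95, 0.74) = 0.74
(p1 ∧ (p3 ∧ p1)) = min(0.74, 0.74) = 0.74
(p1 → p1): 0.74 ≤ 0.74, so result = 1
((p1 ∧ (p3 ∧ p1)) → (p1 → p1)): 0.74 ≤ 1, so result = 1
((((p2 → p2) → p3) → ¬p2) → ((p1 ∧ (p3 ∧ p1)) → (p1 → p1))): 0 ≤ 1, so result = 1
((p2 ∧ p2) ∧ ((((p2 → p2) → p3) → ¬p2) → ((p1 ∧ (p3 ∧ p1)) → (p1 → p1)))) = min(0.78, 1) = 0.78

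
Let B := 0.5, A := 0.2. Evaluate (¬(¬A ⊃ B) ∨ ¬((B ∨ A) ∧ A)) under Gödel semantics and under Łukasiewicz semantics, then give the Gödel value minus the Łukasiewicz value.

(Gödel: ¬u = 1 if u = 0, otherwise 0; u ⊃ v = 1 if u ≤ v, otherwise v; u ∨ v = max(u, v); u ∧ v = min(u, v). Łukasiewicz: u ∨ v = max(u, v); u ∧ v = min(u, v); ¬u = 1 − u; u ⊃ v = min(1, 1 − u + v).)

Gödel evaluation:
  ¬A: Gödel ¬ of 0.2 = 0 (operand ≠ 0)
  (¬A ⊃ B): 0 ≤ 0.5, so result = 1
  ¬(¬A ⊃ B): Gödel ¬ of 1 = 0 (operand ≠ 0)
  (B ∨ A) = max(0.5, 0.2) = 0.5
  ((B ∨ A) ∧ A) = min(0.5, 0.2) = 0.2
  ¬((B ∨ A) ∧ A): Gödel ¬ of 0.2 = 0 (operand ≠ 0)
  (¬(¬A ⊃ B) ∨ ¬((B ∨ A) ∧ A)) = max(0, 0) = 0
  Gödel value = 0
Łukasiewicz evaluation:
  ¬A: Łukasiewicz ¬ gives 1 − 0.2 = 0.8
  (¬A ⊃ B): min(1, 1 − 0.8 + 0.5) = 0.7
  ¬(¬A ⊃ B): Łukasiewicz ¬ gives 1 − 0.7 = 0.3
  (B ∨ A) = max(0.5, 0.2) = 0.5
  ((B ∨ A) ∧ A) = min(0.5, 0.2) = 0.2
  ¬((B ∨ A) ∧ A): Łukasiewicz ¬ gives 1 − 0.2 = 0.8
  (¬(¬A ⊃ B) ∨ ¬((B ∨ A) ∧ A)) = max(0.3, 0.8) = 0.8
  Łukasiewicz value = 0.8
Difference: 0 − 0.8 = -0.80

-0.80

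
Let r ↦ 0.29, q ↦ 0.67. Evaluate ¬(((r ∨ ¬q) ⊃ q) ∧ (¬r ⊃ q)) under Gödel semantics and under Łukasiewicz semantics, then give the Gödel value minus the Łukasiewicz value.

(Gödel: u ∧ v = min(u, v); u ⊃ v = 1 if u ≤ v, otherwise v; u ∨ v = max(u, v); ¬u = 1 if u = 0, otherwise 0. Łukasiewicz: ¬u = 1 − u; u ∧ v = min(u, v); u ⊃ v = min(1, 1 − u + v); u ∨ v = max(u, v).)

Gödel evaluation:
  ¬q: Gödel ¬ of 0.67 = 0 (operand ≠ 0)
  (r ∨ ¬q) = max(0.29, 0) = 0.29
  ((r ∨ ¬q) ⊃ q): 0.29 ≤ 0.67, so result = 1
  ¬r: Gödel ¬ of 0.29 = 0 (operand ≠ 0)
  (¬r ⊃ q): 0 ≤ 0.67, so result = 1
  (((r ∨ ¬q) ⊃ q) ∧ (¬r ⊃ q)) = min(1, 1) = 1
  ¬(((r ∨ ¬q) ⊃ q) ∧ (¬r ⊃ q)): Gödel ¬ of 1 = 0 (operand ≠ 0)
  Gödel value = 0
Łukasiewicz evaluation:
  ¬q: Łukasiewicz ¬ gives 1 − 0.67 = 0.33
  (r ∨ ¬q) = max(0.29, 0.33) = 0.33
  ((r ∨ ¬q) ⊃ q): min(1, 1 − 0.33 + 0.67) = 1
  ¬r: Łukasiewicz ¬ gives 1 − 0.29 = 0.71
  (¬r ⊃ q): min(1, 1 − 0.71 + 0.67) = 0.96
  (((r ∨ ¬q) ⊃ q) ∧ (¬r ⊃ q)) = min(1, 0.96) = 0.96
  ¬(((r ∨ ¬q) ⊃ q) ∧ (¬r ⊃ q)): Łukasiewicz ¬ gives 1 − 0.96 = 0.04
  Łukasiewicz value = 0.04
Difference: 0 − 0.04 = -0.04

-0.04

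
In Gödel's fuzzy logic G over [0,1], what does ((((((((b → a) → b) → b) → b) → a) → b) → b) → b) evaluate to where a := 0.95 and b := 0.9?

0.90

(b → a): 0.9 ≤ 0.95, so result = 1
((b → a) → b): 1 > 0.9, so result = 0.9
(((b → a) → b) → b): 0.9 ≤ 0.9, so result = 1
((((b → a) → b) → b) → b): 1 > 0.9, so result = 0.9
(((((b → a) → b) → b) → b) → a): 0.9 ≤ 0.95, so result = 1
((((((b → a) → b) → b) → b) → a) → b): 1 > 0.9, so result = 0.9
(((((((b → a) → b) → b) → b) → a) → b) → b): 0.9 ≤ 0.9, so result = 1
((((((((b → a) → b) → b) → b) → a) → b) → b) → b): 1 > 0.9, so result = 0.9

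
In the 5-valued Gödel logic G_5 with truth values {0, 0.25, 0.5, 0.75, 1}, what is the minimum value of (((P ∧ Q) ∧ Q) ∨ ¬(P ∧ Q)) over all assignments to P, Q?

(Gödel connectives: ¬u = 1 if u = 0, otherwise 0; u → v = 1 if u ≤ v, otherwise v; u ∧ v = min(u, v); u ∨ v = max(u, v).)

0.25

The minimum is attained at P = 0.25, Q = 0.25:
  (P ∧ Q) = min(0.25, 0.25) = 0.25
  ((P ∧ Q) ∧ Q) = min(0.25, 0.25) = 0.25
  (P ∧ Q) = min(0.25, 0.25) = 0.25
  ¬(P ∧ Q): Gödel ¬ of 0.25 = 0 (operand ≠ 0)
  (((P ∧ Q) ∧ Q) ∨ ¬(P ∧ Q)) = max(0.25, 0) = 0.25
Checking all 25 assignments confirms none give a value below 0.25.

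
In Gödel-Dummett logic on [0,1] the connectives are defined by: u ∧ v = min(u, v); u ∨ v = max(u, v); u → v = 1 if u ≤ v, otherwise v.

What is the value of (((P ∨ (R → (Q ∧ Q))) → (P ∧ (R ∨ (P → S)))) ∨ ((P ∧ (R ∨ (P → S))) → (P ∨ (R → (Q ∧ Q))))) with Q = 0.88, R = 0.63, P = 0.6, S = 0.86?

(Q ∧ Q) = min(0.88, 0.88) = 0.88
(R → (Q ∧ Q)): 0.63 ≤ 0.88, so result = 1
(P ∨ (R → (Q ∧ Q))) = max(0.6, 1) = 1
(P → S): 0.6 ≤ 0.86, so result = 1
(R ∨ (P → S)) = max(0.63, 1) = 1
(P ∧ (R ∨ (P → S))) = min(0.6, 1) = 0.6
((P ∨ (R → (Q ∧ Q))) → (P ∧ (R ∨ (P → S)))): 1 > 0.6, so result = 0.6
(P → S): 0.6 ≤ 0.86, so result = 1
(R ∨ (P → S)) = max(0.63, 1) = 1
(P ∧ (R ∨ (P → S))) = min(0.6, 1) = 0.6
(Q ∧ Q) = min(0.88, 0.88) = 0.88
(R → (Q ∧ Q)): 0.63 ≤ 0.88, so result = 1
(P ∨ (R → (Q ∧ Q))) = max(0.6, 1) = 1
((P ∧ (R ∨ (P → S))) → (P ∨ (R → (Q ∧ Q)))): 0.6 ≤ 1, so result = 1
(((P ∨ (R → (Q ∧ Q))) → (P ∧ (R ∨ (P → S)))) ∨ ((P ∧ (R ∨ (P → S))) → (P ∨ (R → (Q ∧ Q))))) = max(0.6, 1) = 1

1.00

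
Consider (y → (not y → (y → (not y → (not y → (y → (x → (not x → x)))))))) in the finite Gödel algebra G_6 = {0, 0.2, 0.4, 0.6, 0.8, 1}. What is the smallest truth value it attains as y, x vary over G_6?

1.00

Every assignment gives 1. For instance at y = 0, x = 0:
  not y: Gödel ¬ of 0 = 1 (operand is 0)
  not y: Gödel ¬ of 0 = 1 (operand is 0)
  not y: Gödel ¬ of 0 = 1 (operand is 0)
  not x: Gödel ¬ of 0 = 1 (operand is 0)
  (not x → x): 1 > 0, so result = 0
  (x → (not x → x)): 0 ≤ 0, so result = 1
  (y → (x → (not x → x))): 0 ≤ 1, so result = 1
  (not y → (y → (x → (not x → x)))): 1 ≤ 1, so result = 1
  (not y → (not y → (y → (x → (not x → x))))): 1 ≤ 1, so result = 1
  (y → (not y → (not y → (y → (x → (not x → x)))))): 0 ≤ 1, so result = 1
  (not y → (y → (not y → (not y → (y → (x → (not x → x))))))): 1 ≤ 1, so result = 1
  (y → (not y → (y → (not y → (not y → (y → (x → (not x → x)))))))): 0 ≤ 1, so result = 1
All 36 assignments give value 1 — the formula is a G_6-tautology.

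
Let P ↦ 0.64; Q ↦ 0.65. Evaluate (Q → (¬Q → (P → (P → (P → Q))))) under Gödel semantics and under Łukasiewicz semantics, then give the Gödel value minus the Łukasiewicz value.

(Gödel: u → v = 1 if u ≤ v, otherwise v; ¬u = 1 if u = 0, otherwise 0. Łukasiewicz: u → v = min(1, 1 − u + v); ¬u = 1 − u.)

0.00

Gödel evaluation:
  ¬Q: Gödel ¬ of 0.65 = 0 (operand ≠ 0)
  (P → Q): 0.64 ≤ 0.65, so result = 1
  (P → (P → Q)): 0.64 ≤ 1, so result = 1
  (P → (P → (P → Q))): 0.64 ≤ 1, so result = 1
  (¬Q → (P → (P → (P → Q)))): 0 ≤ 1, so result = 1
  (Q → (¬Q → (P → (P → (P → Q))))): 0.65 ≤ 1, so result = 1
  Gödel value = 1
Łukasiewicz evaluation:
  ¬Q: Łukasiewicz ¬ gives 1 − 0.65 = 0.35
  (P → Q): min(1, 1 − 0.64 + 0.65) = 1
  (P → (P → Q)): min(1, 1 − 0.64 + 1) = 1
  (P → (P → (P → Q))): min(1, 1 − 0.64 + 1) = 1
  (¬Q → (P → (P → (P → Q)))): min(1, 1 − 0.35 + 1) = 1
  (Q → (¬Q → (P → (P → (P → Q))))): min(1, 1 − 0.65 + 1) = 1
  Łukasiewicz value = 1
Difference: 1 − 1 = 0.00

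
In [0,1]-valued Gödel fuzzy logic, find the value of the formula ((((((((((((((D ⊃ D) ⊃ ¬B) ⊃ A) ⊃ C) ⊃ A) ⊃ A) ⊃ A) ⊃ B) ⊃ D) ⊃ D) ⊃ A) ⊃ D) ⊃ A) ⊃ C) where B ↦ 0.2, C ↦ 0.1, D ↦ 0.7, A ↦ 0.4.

0.10

(D ⊃ D): 0.7 ≤ 0.7, so result = 1
¬B: Gödel ¬ of 0.2 = 0 (operand ≠ 0)
((D ⊃ D) ⊃ ¬B): 1 > 0, so result = 0
(((D ⊃ D) ⊃ ¬B) ⊃ A): 0 ≤ 0.4, so result = 1
((((D ⊃ D) ⊃ ¬B) ⊃ A) ⊃ C): 1 > 0.1, so result = 0.1
(((((D ⊃ D) ⊃ ¬B) ⊃ A) ⊃ C) ⊃ A): 0.1 ≤ 0.4, so result = 1
((((((D ⊃ D) ⊃ ¬B) ⊃ A) ⊃ C) ⊃ A) ⊃ A): 1 > 0.4, so result = 0.4
(((((((D ⊃ D) ⊃ ¬B) ⊃ A) ⊃ C) ⊃ A) ⊃ A) ⊃ A): 0.4 ≤ 0.4, so result = 1
((((((((D ⊃ D) ⊃ ¬B) ⊃ A) ⊃ C) ⊃ A) ⊃ A) ⊃ A) ⊃ B): 1 > 0.2, so result = 0.2
(((((((((D ⊃ D) ⊃ ¬B) ⊃ A) ⊃ C) ⊃ A) ⊃ A) ⊃ A) ⊃ B) ⊃ D): 0.2 ≤ 0.7, so result = 1
((((((((((D ⊃ D) ⊃ ¬B) ⊃ A) ⊃ C) ⊃ A) ⊃ A) ⊃ A) ⊃ B) ⊃ D) ⊃ D): 1 > 0.7, so result = 0.7
(((((((((((D ⊃ D) ⊃ ¬B) ⊃ A) ⊃ C) ⊃ A) ⊃ A) ⊃ A) ⊃ B) ⊃ D) ⊃ D) ⊃ A): 0.7 > 0.4, so result = 0.4
((((((((((((D ⊃ D) ⊃ ¬B) ⊃ A) ⊃ C) ⊃ A) ⊃ A) ⊃ A) ⊃ B) ⊃ D) ⊃ D) ⊃ A) ⊃ D): 0.4 ≤ 0.7, so result = 1
(((((((((((((D ⊃ D) ⊃ ¬B) ⊃ A) ⊃ C) ⊃ A) ⊃ A) ⊃ A) ⊃ B) ⊃ D) ⊃ D) ⊃ A) ⊃ D) ⊃ A): 1 > 0.4, so result = 0.4
((((((((((((((D ⊃ D) ⊃ ¬B) ⊃ A) ⊃ C) ⊃ A) ⊃ A) ⊃ A) ⊃ B) ⊃ D) ⊃ D) ⊃ A) ⊃ D) ⊃ A) ⊃ C): 0.4 > 0.1, so result = 0.1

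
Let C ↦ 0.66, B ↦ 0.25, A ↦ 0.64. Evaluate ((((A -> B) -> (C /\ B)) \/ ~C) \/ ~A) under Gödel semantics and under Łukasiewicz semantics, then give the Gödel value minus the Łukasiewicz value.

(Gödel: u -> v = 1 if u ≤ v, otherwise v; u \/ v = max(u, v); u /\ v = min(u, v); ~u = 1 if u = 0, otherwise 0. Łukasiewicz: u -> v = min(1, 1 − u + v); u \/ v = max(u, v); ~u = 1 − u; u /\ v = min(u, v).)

0.36

Gödel evaluation:
  (A -> B): 0.64 > 0.25, so result = 0.25
  (C /\ B) = min(0.66, 0.25) = 0.25
  ((A -> B) -> (C /\ B)): 0.25 ≤ 0.25, so result = 1
  ~C: Gödel ¬ of 0.66 = 0 (operand ≠ 0)
  (((A -> B) -> (C /\ B)) \/ ~C) = max(1, 0) = 1
  ~A: Gödel ¬ of 0.64 = 0 (operand ≠ 0)
  ((((A -> B) -> (C /\ B)) \/ ~C) \/ ~A) = max(1, 0) = 1
  Gödel value = 1
Łukasiewicz evaluation:
  (A -> B): min(1, 1 − 0.64 + 0.25) = 0.61
  (C /\ B) = min(0.66, 0.25) = 0.25
  ((A -> B) -> (C /\ B)): min(1, 1 − 0.61 + 0.25) = 0.64
  ~C: Łukasiewicz ¬ gives 1 − 0.66 = 0.34
  (((A -> B) -> (C /\ B)) \/ ~C) = max(0.64, 0.34) = 0.64
  ~A: Łukasiewicz ¬ gives 1 − 0.64 = 0.36
  ((((A -> B) -> (C /\ B)) \/ ~C) \/ ~A) = max(0.64, 0.36) = 0.64
  Łukasiewicz value = 0.64
Difference: 1 − 0.64 = 0.36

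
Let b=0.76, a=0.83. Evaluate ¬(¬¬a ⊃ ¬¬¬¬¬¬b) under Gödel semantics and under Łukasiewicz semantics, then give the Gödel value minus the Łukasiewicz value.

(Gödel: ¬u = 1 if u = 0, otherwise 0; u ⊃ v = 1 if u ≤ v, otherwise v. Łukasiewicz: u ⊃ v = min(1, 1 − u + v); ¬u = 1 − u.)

-0.07

Gödel evaluation:
  ¬a: Gödel ¬ of 0.83 = 0 (operand ≠ 0)
  ¬¬a: Gödel ¬ of 0 = 1 (operand is 0)
  ¬b: Gödel ¬ of 0.76 = 0 (operand ≠ 0)
  ¬¬b: Gödel ¬ of 0 = 1 (operand is 0)
  ¬¬¬b: Gödel ¬ of 1 = 0 (operand ≠ 0)
  ¬¬¬¬b: Gödel ¬ of 0 = 1 (operand is 0)
  ¬¬¬¬¬b: Gödel ¬ of 1 = 0 (operand ≠ 0)
  ¬¬¬¬¬¬b: Gödel ¬ of 0 = 1 (operand is 0)
  (¬¬a ⊃ ¬¬¬¬¬¬b): 1 ≤ 1, so result = 1
  ¬(¬¬a ⊃ ¬¬¬¬¬¬b): Gödel ¬ of 1 = 0 (operand ≠ 0)
  Gödel value = 0
Łukasiewicz evaluation:
  ¬a: Łukasiewicz ¬ gives 1 − 0.83 = 0.17
  ¬¬a: Łukasiewicz ¬ gives 1 − 0.17 = 0.83
  ¬b: Łukasiewicz ¬ gives 1 − 0.76 = 0.24
  ¬¬b: Łukasiewicz ¬ gives 1 − 0.24 = 0.76
  ¬¬¬b: Łukasiewicz ¬ gives 1 − 0.76 = 0.24
  ¬¬¬¬b: Łukasiewicz ¬ gives 1 − 0.24 = 0.76
  ¬¬¬¬¬b: Łukasiewicz ¬ gives 1 − 0.76 = 0.24
  ¬¬¬¬¬¬b: Łukasiewicz ¬ gives 1 − 0.24 = 0.76
  (¬¬a ⊃ ¬¬¬¬¬¬b): min(1, 1 − 0.83 + 0.76) = 0.93
  ¬(¬¬a ⊃ ¬¬¬¬¬¬b): Łukasiewicz ¬ gives 1 − 0.93 = 0.07
  Łukasiewicz value = 0.07
Difference: 0 − 0.07 = -0.07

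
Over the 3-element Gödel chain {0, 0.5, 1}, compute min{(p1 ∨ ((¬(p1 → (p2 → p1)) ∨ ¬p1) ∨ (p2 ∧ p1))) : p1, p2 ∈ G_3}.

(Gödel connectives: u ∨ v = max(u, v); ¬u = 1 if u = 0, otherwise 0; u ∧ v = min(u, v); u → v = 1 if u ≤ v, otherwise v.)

The minimum is attained at p1 = 0.5, p2 = 0:
  (p2 → p1): 0 ≤ 0.5, so result = 1
  (p1 → (p2 → p1)): 0.5 ≤ 1, so result = 1
  ¬(p1 → (p2 → p1)): Gödel ¬ of 1 = 0 (operand ≠ 0)
  ¬p1: Gödel ¬ of 0.5 = 0 (operand ≠ 0)
  (¬(p1 → (p2 → p1)) ∨ ¬p1) = max(0, 0) = 0
  (p2 ∧ p1) = min(0, 0.5) = 0
  ((¬(p1 → (p2 → p1)) ∨ ¬p1) ∨ (p2 ∧ p1)) = max(0, 0) = 0
  (p1 ∨ ((¬(p1 → (p2 → p1)) ∨ ¬p1) ∨ (p2 ∧ p1))) = max(0.5, 0) = 0.5
Checking all 9 assignments confirms none give a value below 0.50.

0.50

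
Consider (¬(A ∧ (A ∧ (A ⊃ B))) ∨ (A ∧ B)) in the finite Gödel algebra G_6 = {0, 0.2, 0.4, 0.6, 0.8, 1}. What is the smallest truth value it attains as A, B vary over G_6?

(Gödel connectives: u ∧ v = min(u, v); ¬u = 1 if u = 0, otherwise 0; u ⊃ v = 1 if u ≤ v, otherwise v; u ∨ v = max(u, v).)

The minimum is attained at A = 0.2, B = 0.2:
  (A ⊃ B): 0.2 ≤ 0.2, so result = 1
  (A ∧ (A ⊃ B)) = min(0.2, 1) = 0.2
  (A ∧ (A ∧ (A ⊃ B))) = min(0.2, 0.2) = 0.2
  ¬(A ∧ (A ∧ (A ⊃ B))): Gödel ¬ of 0.2 = 0 (operand ≠ 0)
  (A ∧ B) = min(0.2, 0.2) = 0.2
  (¬(A ∧ (A ∧ (A ⊃ B))) ∨ (A ∧ B)) = max(0, 0.2) = 0.2
Checking all 36 assignments confirms none give a value below 0.20.

0.20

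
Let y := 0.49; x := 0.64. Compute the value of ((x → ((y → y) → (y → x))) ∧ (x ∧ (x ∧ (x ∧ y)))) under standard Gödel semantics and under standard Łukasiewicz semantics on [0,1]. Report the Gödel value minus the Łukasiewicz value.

Gödel evaluation:
  (y → y): 0.49 ≤ 0.49, so result = 1
  (y → x): 0.49 ≤ 0.64, so result = 1
  ((y → y) → (y → x)): 1 ≤ 1, so result = 1
  (x → ((y → y) → (y → x))): 0.64 ≤ 1, so result = 1
  (x ∧ y) = min(0.64, 0.49) = 0.49
  (x ∧ (x ∧ y)) = min(0.64, 0.49) = 0.49
  (x ∧ (x ∧ (x ∧ y))) = min(0.64, 0.49) = 0.49
  ((x → ((y → y) → (y → x))) ∧ (x ∧ (x ∧ (x ∧ y)))) = min(1, 0.49) = 0.49
  Gödel value = 0.49
Łukasiewicz evaluation:
  (y → y): min(1, 1 − 0.49 + 0.49) = 1
  (y → x): min(1, 1 − 0.49 + 0.64) = 1
  ((y → y) → (y → x)): min(1, 1 − 1 + 1) = 1
  (x → ((y → y) → (y → x))): min(1, 1 − 0.64 + 1) = 1
  (x ∧ y) = min(0.64, 0.49) = 0.49
  (x ∧ (x ∧ y)) = min(0.64, 0.49) = 0.49
  (x ∧ (x ∧ (x ∧ y))) = min(0.64, 0.49) = 0.49
  ((x → ((y → y) → (y → x))) ∧ (x ∧ (x ∧ (x ∧ y)))) = min(1, 0.49) = 0.49
  Łukasiewicz value = 0.49
Difference: 0.49 − 0.49 = 0.00

0.00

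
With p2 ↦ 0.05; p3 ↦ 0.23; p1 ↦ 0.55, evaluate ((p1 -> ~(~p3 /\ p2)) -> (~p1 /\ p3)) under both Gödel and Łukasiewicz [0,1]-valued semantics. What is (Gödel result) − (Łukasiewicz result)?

Gödel evaluation:
  ~p3: Gödel ¬ of 0.23 = 0 (operand ≠ 0)
  (~p3 /\ p2) = min(0, 0.05) = 0
  ~(~p3 /\ p2): Gödel ¬ of 0 = 1 (operand is 0)
  (p1 -> ~(~p3 /\ p2)): 0.55 ≤ 1, so result = 1
  ~p1: Gödel ¬ of 0.55 = 0 (operand ≠ 0)
  (~p1 /\ p3) = min(0, 0.23) = 0
  ((p1 -> ~(~p3 /\ p2)) -> (~p1 /\ p3)): 1 > 0, so result = 0
  Gödel value = 0
Łukasiewicz evaluation:
  ~p3: Łukasiewicz ¬ gives 1 − 0.23 = 0.77
  (~p3 /\ p2) = min(0.77, 0.05) = 0.05
  ~(~p3 /\ p2): Łukasiewicz ¬ gives 1 − 0.05 = 0.95
  (p1 -> ~(~p3 /\ p2)): min(1, 1 − 0.55 + 0.95) = 1
  ~p1: Łukasiewicz ¬ gives 1 − 0.55 = 0.45
  (~p1 /\ p3) = min(0.45, 0.23) = 0.23
  ((p1 -> ~(~p3 /\ p2)) -> (~p1 /\ p3)): min(1, 1 − 1 + 0.23) = 0.23
  Łukasiewicz value = 0.23
Difference: 0 − 0.23 = -0.23

-0.23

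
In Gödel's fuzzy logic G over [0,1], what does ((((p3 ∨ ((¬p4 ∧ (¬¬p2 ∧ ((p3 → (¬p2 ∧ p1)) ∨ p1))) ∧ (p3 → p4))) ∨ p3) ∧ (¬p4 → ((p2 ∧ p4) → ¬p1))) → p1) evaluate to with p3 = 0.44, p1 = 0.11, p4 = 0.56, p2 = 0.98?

0.11

¬p4: Gödel ¬ of 0.56 = 0 (operand ≠ 0)
¬p2: Gödel ¬ of 0.98 = 0 (operand ≠ 0)
¬¬p2: Gödel ¬ of 0 = 1 (operand is 0)
¬p2: Gödel ¬ of 0.98 = 0 (operand ≠ 0)
(¬p2 ∧ p1) = min(0, 0.11) = 0
(p3 → (¬p2 ∧ p1)): 0.44 > 0, so result = 0
((p3 → (¬p2 ∧ p1)) ∨ p1) = max(0, 0.11) = 0.11
(¬¬p2 ∧ ((p3 → (¬p2 ∧ p1)) ∨ p1)) = min(1, 0.11) = 0.11
(¬p4 ∧ (¬¬p2 ∧ ((p3 → (¬p2 ∧ p1)) ∨ p1))) = min(0, 0.11) = 0
(p3 → p4): 0.44 ≤ 0.56, so result = 1
((¬p4 ∧ (¬¬p2 ∧ ((p3 → (¬p2 ∧ p1)) ∨ p1))) ∧ (p3 → p4)) = min(0, 1) = 0
(p3 ∨ ((¬p4 ∧ (¬¬p2 ∧ ((p3 → (¬p2 ∧ p1)) ∨ p1))) ∧ (p3 → p4))) = max(0.44, 0) = 0.44
((p3 ∨ ((¬p4 ∧ (¬¬p2 ∧ ((p3 → (¬p2 ∧ p1)) ∨ p1))) ∧ (p3 → p4))) ∨ p3) = max(0.44, 0.44) = 0.44
¬p4: Gödel ¬ of 0.56 = 0 (operand ≠ 0)
(p2 ∧ p4) = min(0.98, 0.56) = 0.56
¬p1: Gödel ¬ of 0.11 = 0 (operand ≠ 0)
((p2 ∧ p4) → ¬p1): 0.56 > 0, so result = 0
(¬p4 → ((p2 ∧ p4) → ¬p1)): 0 ≤ 0, so result = 1
(((p3 ∨ ((¬p4 ∧ (¬¬p2 ∧ ((p3 → (¬p2 ∧ p1)) ∨ p1))) ∧ (p3 → p4))) ∨ p3) ∧ (¬p4 → ((p2 ∧ p4) → ¬p1))) = min(0.44, 1) = 0.44
((((p3 ∨ ((¬p4 ∧ (¬¬p2 ∧ ((p3 → (¬p2 ∧ p1)) ∨ p1))) ∧ (p3 → p4))) ∨ p3) ∧ (¬p4 → ((p2 ∧ p4) → ¬p1))) → p1): 0.44 > 0.11, so result = 0.11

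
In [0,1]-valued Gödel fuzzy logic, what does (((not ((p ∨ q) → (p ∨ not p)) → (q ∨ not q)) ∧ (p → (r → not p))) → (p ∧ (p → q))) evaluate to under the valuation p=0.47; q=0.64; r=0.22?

1.00

(p ∨ q) = max(0.47, 0.64) = 0.64
not p: Gödel ¬ of 0.47 = 0 (operand ≠ 0)
(p ∨ not p) = max(0.47, 0) = 0.47
((p ∨ q) → (p ∨ not p)): 0.64 > 0.47, so result = 0.47
not ((p ∨ q) → (p ∨ not p)): Gödel ¬ of 0.47 = 0 (operand ≠ 0)
not q: Gödel ¬ of 0.64 = 0 (operand ≠ 0)
(q ∨ not q) = max(0.64, 0) = 0.64
(not ((p ∨ q) → (p ∨ not p)) → (q ∨ not q)): 0 ≤ 0.64, so result = 1
not p: Gödel ¬ of 0.47 = 0 (operand ≠ 0)
(r → not p): 0.22 > 0, so result = 0
(p → (r → not p)): 0.47 > 0, so result = 0
((not ((p ∨ q) → (p ∨ not p)) → (q ∨ not q)) ∧ (p → (r → not p))) = min(1, 0) = 0
(p → q): 0.47 ≤ 0.64, so result = 1
(p ∧ (p → q)) = min(0.47, 1) = 0.47
(((not ((p ∨ q) → (p ∨ not p)) → (q ∨ not q)) ∧ (p → (r → not p))) → (p ∧ (p → q))): 0 ≤ 0.47, so result = 1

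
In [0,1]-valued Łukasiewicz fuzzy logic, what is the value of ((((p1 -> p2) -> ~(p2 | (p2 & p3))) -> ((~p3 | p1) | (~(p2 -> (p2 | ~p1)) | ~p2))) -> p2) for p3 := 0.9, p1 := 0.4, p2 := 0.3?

0.40

(p1 -> p2): min(1, 1 − 0.4 + 0.3) = 0.9
(p2 & p3) = min(0.3, 0.9) = 0.3
(p2 | (p2 & p3)) = max(0.3, 0.3) = 0.3
~(p2 | (p2 & p3)): Łukasiewicz ¬ gives 1 − 0.3 = 0.7
((p1 -> p2) -> ~(p2 | (p2 & p3))): min(1, 1 − 0.9 + 0.7) = 0.8
~p3: Łukasiewicz ¬ gives 1 − 0.9 = 0.1
(~p3 | p1) = max(0.1, 0.4) = 0.4
~p1: Łukasiewicz ¬ gives 1 − 0.4 = 0.6
(p2 | ~p1) = max(0.3, 0.6) = 0.6
(p2 -> (p2 | ~p1)): min(1, 1 − 0.3 + 0.6) = 1
~(p2 -> (p2 | ~p1)): Łukasiewicz ¬ gives 1 − 1 = 0
~p2: Łukasiewicz ¬ gives 1 − 0.3 = 0.7
(~(p2 -> (p2 | ~p1)) | ~p2) = max(0, 0.7) = 0.7
((~p3 | p1) | (~(p2 -> (p2 | ~p1)) | ~p2)) = max(0.4, 0.7) = 0.7
(((p1 -> p2) -> ~(p2 | (p2 & p3))) -> ((~p3 | p1) | (~(p2 -> (p2 | ~p1)) | ~p2))): min(1, 1 − 0.8 + 0.7) = 0.9
((((p1 -> p2) -> ~(p2 | (p2 & p3))) -> ((~p3 | p1) | (~(p2 -> (p2 | ~p1)) | ~p2))) -> p2): min(1, 1 − 0.9 + 0.3) = 0.4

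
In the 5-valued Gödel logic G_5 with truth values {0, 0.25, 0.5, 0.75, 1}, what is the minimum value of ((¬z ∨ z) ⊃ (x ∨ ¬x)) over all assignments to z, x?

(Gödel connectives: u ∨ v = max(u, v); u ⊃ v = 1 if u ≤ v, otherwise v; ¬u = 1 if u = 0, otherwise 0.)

0.25

The minimum is attained at z = 0, x = 0.25:
  ¬z: Gödel ¬ of 0 = 1 (operand is 0)
  (¬z ∨ z) = max(1, 0) = 1
  ¬x: Gödel ¬ of 0.25 = 0 (operand ≠ 0)
  (x ∨ ¬x) = max(0.25, 0) = 0.25
  ((¬z ∨ z) ⊃ (x ∨ ¬x)): 1 > 0.25, so result = 0.25
Checking all 25 assignments confirms none give a value below 0.25.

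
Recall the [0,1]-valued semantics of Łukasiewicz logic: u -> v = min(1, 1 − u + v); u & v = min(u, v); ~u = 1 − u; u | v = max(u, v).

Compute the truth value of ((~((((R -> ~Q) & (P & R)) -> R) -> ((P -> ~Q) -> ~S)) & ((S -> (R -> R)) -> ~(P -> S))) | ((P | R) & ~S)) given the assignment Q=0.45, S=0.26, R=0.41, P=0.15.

0.41

~Q: Łukasiewicz ¬ gives 1 − 0.45 = 0.55
(R -> ~Q): min(1, 1 − 0.41 + 0.55) = 1
(P & R) = min(0.15, 0.41) = 0.15
((R -> ~Q) & (P & R)) = min(1, 0.15) = 0.15
(((R -> ~Q) & (P & R)) -> R): min(1, 1 − 0.15 + 0.41) = 1
~Q: Łukasiewicz ¬ gives 1 − 0.45 = 0.55
(P -> ~Q): min(1, 1 − 0.15 + 0.55) = 1
~S: Łukasiewicz ¬ gives 1 − 0.26 = 0.74
((P -> ~Q) -> ~S): min(1, 1 − 1 + 0.74) = 0.74
((((R -> ~Q) & (P & R)) -> R) -> ((P -> ~Q) -> ~S)): min(1, 1 − 1 + 0.74) = 0.74
~((((R -> ~Q) & (P & R)) -> R) -> ((P -> ~Q) -> ~S)): Łukasiewicz ¬ gives 1 − 0.74 = 0.26
(R -> R): min(1, 1 − 0.41 + 0.41) = 1
(S -> (R -> R)): min(1, 1 − 0.26 + 1) = 1
(P -> S): min(1, 1 − 0.15 + 0.26) = 1
~(P -> S): Łukasiewicz ¬ gives 1 − 1 = 0
((S -> (R -> R)) -> ~(P -> S)): min(1, 1 − 1 + 0) = 0
(~((((R -> ~Q) & (P & R)) -> R) -> ((P -> ~Q) -> ~S)) & ((S -> (R -> R)) -> ~(P -> S))) = min(0.26, 0) = 0
(P | R) = max(0.15, 0.41) = 0.41
~S: Łukasiewicz ¬ gives 1 − 0.26 = 0.74
((P | R) & ~S) = min(0.41, 0.74) = 0.41
((~((((R -> ~Q) & (P & R)) -> R) -> ((P -> ~Q) -> ~S)) & ((S -> (R -> R)) -> ~(P -> S))) | ((P | R) & ~S)) = max(0, 0.41) = 0.41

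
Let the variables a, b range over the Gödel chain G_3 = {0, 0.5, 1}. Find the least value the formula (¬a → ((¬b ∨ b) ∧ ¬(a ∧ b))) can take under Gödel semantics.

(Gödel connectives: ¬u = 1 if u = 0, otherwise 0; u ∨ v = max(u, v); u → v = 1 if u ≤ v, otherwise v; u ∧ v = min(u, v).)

The minimum is attained at a = 0, b = 0.5:
  ¬a: Gödel ¬ of 0 = 1 (operand is 0)
  ¬b: Gödel ¬ of 0.5 = 0 (operand ≠ 0)
  (¬b ∨ b) = max(0, 0.5) = 0.5
  (a ∧ b) = min(0, 0.5) = 0
  ¬(a ∧ b): Gödel ¬ of 0 = 1 (operand is 0)
  ((¬b ∨ b) ∧ ¬(a ∧ b)) = min(0.5, 1) = 0.5
  (¬a → ((¬b ∨ b) ∧ ¬(a ∧ b))): 1 > 0.5, so result = 0.5
Checking all 9 assignments confirms none give a value below 0.50.

0.50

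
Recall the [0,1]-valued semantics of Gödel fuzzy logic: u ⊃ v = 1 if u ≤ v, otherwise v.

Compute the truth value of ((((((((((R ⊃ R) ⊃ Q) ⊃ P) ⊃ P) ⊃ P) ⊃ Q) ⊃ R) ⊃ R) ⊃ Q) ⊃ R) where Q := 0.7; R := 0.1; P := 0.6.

(R ⊃ R): 0.1 ≤ 0.1, so result = 1
((R ⊃ R) ⊃ Q): 1 > 0.7, so result = 0.7
(((R ⊃ R) ⊃ Q) ⊃ P): 0.7 > 0.6, so result = 0.6
((((R ⊃ R) ⊃ Q) ⊃ P) ⊃ P): 0.6 ≤ 0.6, so result = 1
(((((R ⊃ R) ⊃ Q) ⊃ P) ⊃ P) ⊃ P): 1 > 0.6, so result = 0.6
((((((R ⊃ R) ⊃ Q) ⊃ P) ⊃ P) ⊃ P) ⊃ Q): 0.6 ≤ 0.7, so result = 1
(((((((R ⊃ R) ⊃ Q) ⊃ P) ⊃ P) ⊃ P) ⊃ Q) ⊃ R): 1 > 0.1, so result = 0.1
((((((((R ⊃ R) ⊃ Q) ⊃ P) ⊃ P) ⊃ P) ⊃ Q) ⊃ R) ⊃ R): 0.1 ≤ 0.1, so result = 1
(((((((((R ⊃ R) ⊃ Q) ⊃ P) ⊃ P) ⊃ P) ⊃ Q) ⊃ R) ⊃ R) ⊃ Q): 1 > 0.7, so result = 0.7
((((((((((R ⊃ R) ⊃ Q) ⊃ P) ⊃ P) ⊃ P) ⊃ Q) ⊃ R) ⊃ R) ⊃ Q) ⊃ R): 0.7 > 0.1, so result = 0.1

0.10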